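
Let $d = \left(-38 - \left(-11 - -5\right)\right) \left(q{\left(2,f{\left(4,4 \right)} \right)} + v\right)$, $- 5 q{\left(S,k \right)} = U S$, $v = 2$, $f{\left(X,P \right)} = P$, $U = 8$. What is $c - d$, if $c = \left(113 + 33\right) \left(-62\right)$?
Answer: $- \frac{45452}{5} \approx -9090.4$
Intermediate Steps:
$q{\left(S,k \right)} = - \frac{8 S}{5}$
$c = -9052$ ($c = 146 \left(-62\right) = -9052$)
$d = \frac{192}{5}$ ($d = \left(-38 - \left(-11 - -5\right)\right) \left(\left(- \frac{8}{5}\right) 2 + 2\right) = \left(-38 - \left(-11 + 5\right)\right) \left(- \frac{16}{5} + 2\right) = \left(-38 - -6\right) \left(- \frac{6}{5}\right) = \left(-38 + 6\right) \left(- \frac{6}{5}\right) = \left(-32\right) \left(- \frac{6}{5}\right) = \frac{192}{5} \approx 38.4$)
$c - d = -9052 - \frac{192}{5} = - \frac{45452}{5}$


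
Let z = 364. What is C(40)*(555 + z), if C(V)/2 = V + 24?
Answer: 117632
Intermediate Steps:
C(V) = 48 + 2*V (C(V) = 2*(V + 24) = 2*(24 + V) = 48 + 2*V)
C(40)*(555 + z) = (48 + 2*40)*(555 + 364) = (48 + 80)*919 = 128*919 = 117632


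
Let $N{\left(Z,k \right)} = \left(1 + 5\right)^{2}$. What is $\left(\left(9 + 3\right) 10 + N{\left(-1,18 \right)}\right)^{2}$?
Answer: $24336$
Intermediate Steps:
$N{\left(Z,k \right)} = 36$ ($N{\left(Z,k \right)} = 6^{2} = 36$)
$\left(\left(9 + 3\right) 10 + N{\left(-1,18 \right)}\right)^{2} = \left(\left(9 + 3\right) 10 + 36\right)^{2} = \left(12 \cdot 10 + 36\right)^{2} = \left(120 + 36\right)^{2} = 156^{2} = 24336$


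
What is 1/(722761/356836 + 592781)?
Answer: 356836/211526323677 ≈ 1.6870e-6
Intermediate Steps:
1/(722761/356836 + 592781) = 1/(211526323677/356836) = 356836/211526323677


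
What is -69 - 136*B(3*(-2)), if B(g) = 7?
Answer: -1021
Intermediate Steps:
-69 - 136*B(3*(-2)) = -69 - 136*7 = -69 - 952 = -1021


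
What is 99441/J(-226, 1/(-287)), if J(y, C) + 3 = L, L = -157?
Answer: -99441/160 ≈ -621.51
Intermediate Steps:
J(y, C) = -160 (J(y, C) = -3 - 157 = -160)
99441/J(-226, 1/(-287)) = 99441/(-160) = 99441*(-1/160) = -99441/160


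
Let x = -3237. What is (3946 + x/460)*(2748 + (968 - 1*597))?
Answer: 5651387837/460 ≈ 1.2286e+7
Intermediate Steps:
(3946 + x/460)*(2748 + (968 - 1*597)) = (3946 - 3237/460)*(2748 + (968 - 1*597)) = (3946 - 3237*1/460)*(2748 + (968 - 597)) = (3946 - 3237/460)*(2748 + 371) = (1811923/460)*3119 = 5651387837/460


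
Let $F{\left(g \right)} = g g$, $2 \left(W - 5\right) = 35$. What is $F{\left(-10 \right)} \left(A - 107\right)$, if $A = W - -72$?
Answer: $-1250$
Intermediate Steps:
$W = \frac{45}{2}$ ($W = 5 + \frac{1}{2} \cdot 35 = 5 + \frac{35}{2} = \frac{45}{2} \approx 22.5$)
$A = \frac{189}{2}$ ($A = \frac{45}{2} - -72 = \frac{45}{2} + 72 = \frac{189}{2} \approx 94.5$)
$F{\left(g \right)} = g^{2}$
$F{\left(-10 \right)} \left(A - 107\right) = \left(-10\right)^{2} \left(\frac{189}{2} - 107\right) = 100 \left(- \frac{25}{2}\right) = -1250$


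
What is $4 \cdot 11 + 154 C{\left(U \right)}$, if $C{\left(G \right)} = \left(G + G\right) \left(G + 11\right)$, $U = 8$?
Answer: $46860$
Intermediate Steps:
$C{\left(G \right)} = 2 G \left(11 + G\right)$
$4 \cdot 11 + 154 C{\left(U \right)} = 4 \cdot 11 + 154 \cdot 2 \cdot 8 \left(11 + 8\right) = 44 + 154 \cdot 2 \cdot 8 \cdot 19 = 44 + 154 \cdot 304 = 44 + 46816 = 46860$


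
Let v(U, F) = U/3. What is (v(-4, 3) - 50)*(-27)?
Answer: 1386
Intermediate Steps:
v(U, F) = U/3
(v(-4, 3) - 50)*(-27) = ((⅓)*(-4) - 50)*(-27) = (-4/3 - 50)*(-27) = -154/3*(-27) = 1386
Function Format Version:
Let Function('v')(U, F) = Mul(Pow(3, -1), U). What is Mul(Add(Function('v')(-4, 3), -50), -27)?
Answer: 1386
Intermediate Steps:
Function('v')(U, F) = Mul(Rational(1, 3), U)
Mul(Add(Function('v')(-4, 3), -50), -27) = Mul(Add(Mul(Rational(1, 3), -4), -50), -27) = Mul(Add(Rational(-4, 3), -50), -27) = Mul(Rational(-154, 3), -27) = 1386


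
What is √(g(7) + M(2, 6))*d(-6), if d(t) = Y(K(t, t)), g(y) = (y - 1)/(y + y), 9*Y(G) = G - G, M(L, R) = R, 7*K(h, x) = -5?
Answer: 0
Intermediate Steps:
K(h, x) = -5/7 (K(h, x) = (⅐)*(-5) = -5/7)
Y(G) = 0 (Y(G) = (G - G)/9 = (⅑)*0 = 0)
g(y) = (-1 + y)/(2*y) (g(y) = (-1 + y)/((2*y)) = (-1 + y)*(1/(2*y)) = (-1 + y)/(2*y))
d(t) = 0
√(g(7) + M(2, 6))*d(-6) = √((½)*(-1 + 7)/7 + 6)*0 = √((½)*(⅐)*6 + 6)*0 = √(3/7 + 6)*0 = √(45/7)*0 = (3*√35/7)*0 = 0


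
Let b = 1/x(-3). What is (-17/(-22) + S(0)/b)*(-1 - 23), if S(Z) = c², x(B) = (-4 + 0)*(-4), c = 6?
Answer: -152268/11 ≈ -13843.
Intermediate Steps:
x(B) = 16 (x(B) = -4*(-4) = 16)
S(Z) = 36 (S(Z) = 6² = 36)
b = 1/16 ≈ 0.062500
(-17/(-22) + S(0)/b)*(-1 - 23) = (-17/(-22) + 36/(1/16))*(-1 - 23) = (-17*(-1/22) + 36*16)*(-24) = (17/22 + 576)*(-24) = (12689/22)*(-24) = -152268/11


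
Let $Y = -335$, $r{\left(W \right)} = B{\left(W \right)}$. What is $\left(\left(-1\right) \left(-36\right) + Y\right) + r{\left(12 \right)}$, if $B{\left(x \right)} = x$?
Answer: $-287$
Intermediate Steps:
$r{\left(W \right)} = W$
$\left(\left(-1\right) \left(-36\right) + Y\right) + r{\left(12 \right)} = \left(\left(-1\right) \left(-36\right) - 335\right) + 12 = \left(36 - 335\right) + 12 = -299 + 12 = -287$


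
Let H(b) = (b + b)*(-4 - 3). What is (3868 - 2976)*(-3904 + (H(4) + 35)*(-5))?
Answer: -3388708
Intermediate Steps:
H(b) = -14*b (H(b) = (2*b)*(-7) = -14*b)
(3868 - 2976)*(-3904 + (H(4) + 35)*(-5)) = (3868 - 2976)*(-3904 + (-14*4 + 35)*(-5)) = 892*(-3904 + (-56 + 35)*(-5)) = 892*(-3904 - 21*(-5)) = 892*(-3904 + 105) = 892*(-3799) = -3388708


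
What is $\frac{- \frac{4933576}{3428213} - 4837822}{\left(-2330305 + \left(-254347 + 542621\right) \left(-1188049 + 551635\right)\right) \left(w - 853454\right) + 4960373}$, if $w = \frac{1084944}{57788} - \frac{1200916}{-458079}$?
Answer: $- \frac{109757919737339684326206}{3552268612841328712917195745639535} \approx -3.0898 \cdot 10^{-11}$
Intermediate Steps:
$w = \frac{141597149096}{6617867313}$ ($w = 1084944 \cdot \frac{1}{57788} - - \frac{1200916}{458079} = \frac{271236}{14447} + \frac{1200916}{458079} = \frac{141597149096}{6617867313} \approx 21.396$)
$\frac{- \frac{4933576}{3428213} - 4837822}{\left(-2330305 + \left(-254347 + 542621\right) \left(-1188049 + 551635\right)\right) \left(w - 853454\right) + 4960373} = \frac{- \frac{4933576}{3428213} - 4837822}{\left(-2330305 + \left(-254347 + 542621\right) \left(-1188049 + 551635\right)\right) \left(\frac{141597149096}{6617867313} - 853454\right) + 4960373} = \frac{\left(-4933576\right) \frac{1}{3428213} - 4837822}{\left(-2330305 + 288274 \left(-636414\right)\right) \left(- \frac{5647903732600006}{6617867313}\right) + 4960373} = \frac{- \frac{4933576}{3428213} - 4837822}{\left(-2330305 - 183461609436\right) \left(- \frac{5647903732600006}{6617867313}\right) + 4960373} = - \frac{16585089205662}{3428213 \left(\left(-183463939741\right) \left(- \frac{5647903732600006}{6617867313}\right) + 4960373\right)} = - \frac{16585089205662}{3428213 \left(\frac{1036186670060696478040238446}{6617867313} + 4960373\right)} = - \frac{16585089205662}{3428213 \cdot \frac{1036186670093523568377226195}{6617867313}} = \left(- \frac{16585089205662}{3428213}\right) \frac{6617867313}{1036186670093523568377226195} = - \frac{109757919737339684326206}{3552268612841328712917195745639535}$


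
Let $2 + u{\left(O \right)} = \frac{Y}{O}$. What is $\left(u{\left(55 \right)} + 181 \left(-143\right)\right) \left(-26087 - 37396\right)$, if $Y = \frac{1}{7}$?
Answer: $\frac{90379150956}{55} \approx 1.6433 \cdot 10^{9}$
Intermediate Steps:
$Y = \frac{1}{7} \approx 0.14286$
$u{\left(O \right)} = -2 + \frac{1}{7 O}$
$\left(u{\left(55 \right)} + 181 \left(-143\right)\right) \left(-26087 - 37396\right) = \left(\left(-2 + \frac{1}{7 \cdot 55}\right) + 181 \left(-143\right)\right) \left(-26087 - 37396\right) = \left(\left(-2 + \frac{1}{7} \cdot \frac{1}{55}\right) - 25883\right) \left(-63483\right) = \left(\left(-2 + \frac{1}{385}\right) - 25883\right) \left(-63483\right) = \left(- \frac{769}{385} - 25883\right) \left(-63483\right) = \left(- \frac{9965724}{385}\right) \left(-63483\right) = \frac{90379150956}{55}$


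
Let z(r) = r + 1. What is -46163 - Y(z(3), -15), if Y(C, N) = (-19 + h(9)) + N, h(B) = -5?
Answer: -46124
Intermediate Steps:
z(r) = 1 + r
Y(C, N) = -24 + N (Y(C, N) = (-19 - 5) + N = -24 + N)
-46163 - Y(z(3), -15) = -46163 - (-24 - 15) = -46163 - 1*(-39) = -46163 + 39 = -46124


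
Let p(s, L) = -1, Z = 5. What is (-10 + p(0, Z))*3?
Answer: -33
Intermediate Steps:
(-10 + p(0, Z))*3 = (-10 - 1)*3 = -11*3 = -33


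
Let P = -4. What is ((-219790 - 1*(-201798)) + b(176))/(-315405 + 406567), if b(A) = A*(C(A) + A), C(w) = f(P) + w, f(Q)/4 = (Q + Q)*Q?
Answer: 33244/45581 ≈ 0.72934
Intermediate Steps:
f(Q) = 8*Q² (f(Q) = 4*((Q + Q)*Q) = 4*((2*Q)*Q) = 4*(2*Q²) = 8*Q²)
C(w) = 128 + w (C(w) = 8*(-4)² + w = 8*16 + w = 128 + w)
b(A) = A*(128 + 2*A) (b(A) = A*((128 + A) + A) = A*(128 + 2*A))
((-219790 - 1*(-201798)) + b(176))/(-315405 + 406567) = ((-219790 - 1*(-201798)) + 2*176*(64 + 176))/(-315405 + 406567) = ((-219790 + 201798) + 2*176*240)/91162 = (-17992 + 84480)*(1/91162) = 66488*(1/91162) = 33244/45581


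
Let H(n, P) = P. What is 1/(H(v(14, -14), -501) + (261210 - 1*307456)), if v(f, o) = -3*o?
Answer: -1/46747 ≈ -2.1392e-5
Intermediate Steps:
1/(H(v(14, -14), -501) + (261210 - 1*307456)) = 1/(-501 + (261210 - 1*307456)) = 1/(-501 + (261210 - 307456)) = 1/(-501 - 46246) = 1/(-46747) = -1/46747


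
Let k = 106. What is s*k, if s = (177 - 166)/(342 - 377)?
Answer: -1166/35 ≈ -33.314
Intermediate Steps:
s = -11/35 (s = 11/(-35) = 11*(-1/35) = -11/35 ≈ -0.31429)
s*k = -11/35*106 = -1166/35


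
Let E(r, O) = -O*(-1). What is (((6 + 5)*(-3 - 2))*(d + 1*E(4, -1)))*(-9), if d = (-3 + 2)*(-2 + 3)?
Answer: -990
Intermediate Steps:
d = -1 (d = -1*1 = -1)
E(r, O) = O
(((6 + 5)*(-3 - 2))*(d + 1*E(4, -1)))*(-9) = (((6 + 5)*(-3 - 2))*(-1 + 1*(-1)))*(-9) = ((11*(-5))*(-1 - 1))*(-9) = -55*(-2)*(-9) = 110*(-9) = -990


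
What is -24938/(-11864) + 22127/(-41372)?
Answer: 48076263/30677338 ≈ 1.5672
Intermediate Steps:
-24938/(-11864) + 22127/(-41372) = -24938*(-1/11864) + 22127*(-1/41372) = 12469/5932 - 22127/41372 = 48076263/30677338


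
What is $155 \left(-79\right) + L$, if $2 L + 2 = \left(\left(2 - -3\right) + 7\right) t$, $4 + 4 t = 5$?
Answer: $- \frac{24489}{2} \approx -12245.0$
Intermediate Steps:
$t = \frac{1}{4}$ ($t = -1 + \frac{1}{4} \cdot 5 = -1 + \frac{5}{4} = \frac{1}{4} \approx 0.25$)
$L = \frac{1}{2}$ ($L = -1 + \frac{\left(\left(2 - -3\right) + 7\right) \frac{1}{4}}{2} = -1 + \frac{\left(\left(2 + 3\right) + 7\right) \frac{1}{4}}{2} = -1 + \frac{\left(5 + 7\right) \frac{1}{4}}{2} = -1 + \frac{12 \cdot \frac{1}{4}}{2} = -1 + \frac{1}{2} \cdot 3 = -1 + \frac{3}{2} = \frac{1}{2} \approx 0.5$)
$155 \left(-79\right) + L = 155 \left(-79\right) + \frac{1}{2} = -12245 + \frac{1}{2} = - \frac{24489}{2}$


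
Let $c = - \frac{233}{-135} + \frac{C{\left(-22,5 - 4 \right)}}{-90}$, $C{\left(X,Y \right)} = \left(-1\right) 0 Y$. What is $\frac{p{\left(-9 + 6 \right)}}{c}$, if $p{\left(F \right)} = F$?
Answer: $- \frac{405}{233} \approx -1.7382$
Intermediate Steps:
$C{\left(X,Y \right)} = 0$ ($C{\left(X,Y \right)} = 0 Y = 0$)
$c = \frac{233}{135}$ ($c = - \frac{233}{-135} + \frac{0}{-90} = \left(-233\right) \left(- \frac{1}{135}\right) + 0 \left(- \frac{1}{90}\right) = \frac{233}{135} + 0 = \frac{233}{135} \approx 1.7259$)
$\frac{p{\left(-9 + 6 \right)}}{c} = \frac{-9 + 6}{\frac{233}{135}} = \left(-3\right) \frac{135}{233} = - \frac{405}{233}$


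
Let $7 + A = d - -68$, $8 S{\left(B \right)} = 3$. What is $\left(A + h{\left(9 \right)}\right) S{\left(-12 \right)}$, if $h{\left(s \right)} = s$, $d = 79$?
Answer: $\frac{447}{8} \approx 55.875$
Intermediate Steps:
$S{\left(B \right)} = \frac{3}{8}$ ($S{\left(B \right)} = \frac{1}{8} \cdot 3 = \frac{3}{8}$)
$A = 140$ ($A = -7 + \left(79 - -68\right) = -7 + \left(79 + 68\right) = -7 + 147 = 140$)
$\left(A + h{\left(9 \right)}\right) S{\left(-12 \right)} = \left(140 + 9\right) \frac{3}{8} = 149 \cdot \frac{3}{8} = \frac{447}{8}$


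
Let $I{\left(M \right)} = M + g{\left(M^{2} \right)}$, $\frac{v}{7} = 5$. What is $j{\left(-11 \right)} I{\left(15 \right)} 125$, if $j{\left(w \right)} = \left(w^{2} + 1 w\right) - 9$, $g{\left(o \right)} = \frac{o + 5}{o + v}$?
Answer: $\frac{5214125}{26} \approx 2.0054 \cdot 10^{5}$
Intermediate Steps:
$v = 35$ ($v = 7 \cdot 5 = 35$)
$g{\left(o \right)} = \frac{5 + o}{35 + o}$ ($g{\left(o \right)} = \frac{o + 5}{o + 35} = \frac{5 + o}{35 + o}$)
$I{\left(M \right)} = M + \frac{5 + M^{2}}{35 + M^{2}}$
$j{\left(w \right)} = -9 + w + w^{2}$ ($j{\left(w \right)} = \left(w^{2} + w\right) - 9 = \left(w + w^{2}\right) - 9 = -9 + w + w^{2}$)
$j{\left(-11 \right)} I{\left(15 \right)} 125 = \left(-9 - 11 + \left(-11\right)^{2}\right) \frac{5 + 15^{2} + 15 \left(35 + 15^{2}\right)}{35 + 15^{2}} \cdot 125 = \left(-9 - 11 + 121\right) \frac{5 + 225 + 15 \left(35 + 225\right)}{35 + 225} \cdot 125 = 101 \frac{5 + 225 + 15 \cdot 260}{260} \cdot 125 = 101 \frac{5 + 225 + 3900}{260} \cdot 125 = 101 \cdot \frac{1}{260} \cdot 4130 \cdot 125 = 101 \cdot \frac{413}{26} \cdot 125 = \frac{41713}{26} \cdot 125 = \frac{5214125}{26}$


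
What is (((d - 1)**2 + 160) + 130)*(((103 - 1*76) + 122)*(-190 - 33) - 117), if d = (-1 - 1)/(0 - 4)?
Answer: -9678096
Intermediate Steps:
d = 1/2 (d = -2/(-4) = -2*(-1/4) = 1/2 ≈ 0.50000)
(((d - 1)**2 + 160) + 130)*(((103 - 1*76) + 122)*(-190 - 33) - 117) = (((1/2 - 1)**2 + 160) + 130)*(((103 - 1*76) + 122)*(-190 - 33) - 117) = (((-1/2)**2 + 160) + 130)*(((103 - 76) + 122)*(-223) - 117) = ((1/4 + 160) + 130)*((27 + 122)*(-223) - 117) = (641/4 + 130)*(149*(-223) - 117) = 1161*(-33227 - 117)/4 = (1161/4)*(-33344) = -9678096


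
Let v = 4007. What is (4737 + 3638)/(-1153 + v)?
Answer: 8375/2854 ≈ 2.9345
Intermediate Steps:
(4737 + 3638)/(-1153 + v) = (4737 + 3638)/(-1153 + 4007) = 8375/2854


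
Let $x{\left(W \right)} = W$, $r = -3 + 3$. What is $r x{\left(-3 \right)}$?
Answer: $0$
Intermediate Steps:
$r = 0$
$r x{\left(-3 \right)} = 0 \left(-3\right) = 0$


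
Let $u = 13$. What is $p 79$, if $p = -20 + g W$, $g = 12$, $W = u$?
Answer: $10744$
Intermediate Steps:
$W = 13$
$p = 136$ ($p = -20 + 12 \cdot 13 = -20 + 156 = 136$)
$p 79 = 136 \cdot 79 = 10744$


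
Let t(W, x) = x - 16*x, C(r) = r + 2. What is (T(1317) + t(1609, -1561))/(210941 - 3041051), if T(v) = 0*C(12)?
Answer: -1561/188674 ≈ -0.0082735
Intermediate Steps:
C(r) = 2 + r
t(W, x) = -15*x
T(v) = 0 (T(v) = 0*(2 + 12) = 0*14 = 0)
(T(1317) + t(1609, -1561))/(210941 - 3041051) = (0 - 15*(-1561))/(210941 - 3041051) = (0 + 23415)/(-2830110) = 23415*(-1/2830110) = -1561/188674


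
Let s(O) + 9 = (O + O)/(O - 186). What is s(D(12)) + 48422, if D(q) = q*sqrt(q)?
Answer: 44200973/913 - 248*sqrt(3)/913 ≈ 48412.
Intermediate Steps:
D(q) = q**(3/2)
s(O) = -9 + 2*O/(-186 + O) (s(O) = -9 + (O + O)/(O - 186) = -9 + (2*O)/(-186 + O) = -9 + 2*O/(-186 + O))
s(D(12)) + 48422 = (1674 - 168*sqrt(3))/(-186 + 12**(3/2)) + 48422 = (1674 - 168*sqrt(3))/(-186 + 24*sqrt(3)) + 48422 = 48422 + (1674 - 168*sqrt(3))/(-186 + 24*sqrt(3))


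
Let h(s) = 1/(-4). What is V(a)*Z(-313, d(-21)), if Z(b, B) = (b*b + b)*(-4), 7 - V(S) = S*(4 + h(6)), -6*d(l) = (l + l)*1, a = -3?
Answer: -7128888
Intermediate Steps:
h(s) = -1/4
d(l) = -l/3 (d(l) = -(l + l)/6 = -2*l/6 = -l/3)
V(S) = 7 - 15*S/4 (V(S) = 7 - S*(4 - 1/4) = 7 - S*15/4 = 7 - 15*S/4)
Z(b, B) = -4*b - 4*b**2 (Z(b, B) = (b**2 + b)*(-4) = (b + b**2)*(-4) = -4*b - 4*b**2)
V(a)*Z(-313, d(-21)) = (7 - 15/4*(-3))*(-4*(-313)*(1 - 313)) = (7 + 45/4)*(-4*(-313)*(-312)) = (73/4)*(-390624) = -7128888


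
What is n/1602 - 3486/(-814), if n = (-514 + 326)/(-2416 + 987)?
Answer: 1995126605/465864003 ≈ 4.2826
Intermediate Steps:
n = 188/1429 (n = -188/(-1429) = -188*(-1/1429) = 188/1429 ≈ 0.13156)
n/1602 - 3486/(-814) = (188/1429)/1602 - 3486/(-814) = (188/1429)*(1/1602) - 3486*(-1/814) = 94/1144629 + 1743/407 = 1995126605/465864003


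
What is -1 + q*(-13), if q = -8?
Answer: 103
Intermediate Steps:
-1 + q*(-13) = -1 - 8*(-13) = -1 + 104 = 103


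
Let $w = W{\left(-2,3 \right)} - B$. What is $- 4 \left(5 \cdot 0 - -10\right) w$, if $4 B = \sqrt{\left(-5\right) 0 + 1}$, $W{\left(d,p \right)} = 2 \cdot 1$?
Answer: $-70$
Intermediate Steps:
$W{\left(d,p \right)} = 2$
$B = \frac{1}{4}$ ($B = \frac{\sqrt{\left(-5\right) 0 + 1}}{4} = \frac{\sqrt{0 + 1}}{4} = \frac{\sqrt{1}}{4} = \frac{1}{4} \cdot 1 = \frac{1}{4} \approx 0.25$)
$w = \frac{7}{4}$ ($w = 2 - \frac{1}{4} = \frac{7}{4} \approx 1.75$)
$- 4 \left(5 \cdot 0 - -10\right) w = - 4 \left(5 \cdot 0 - -10\right) \frac{7}{4} = - 4 \left(0 + 10\right) \frac{7}{4} = \left(-4\right) 10 \cdot \frac{7}{4} = \left(-40\right) \frac{7}{4} = -70$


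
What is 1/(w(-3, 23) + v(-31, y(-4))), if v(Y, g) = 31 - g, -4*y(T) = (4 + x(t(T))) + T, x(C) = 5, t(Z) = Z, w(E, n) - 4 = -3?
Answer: 4/133 ≈ 0.030075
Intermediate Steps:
w(E, n) = 1 (w(E, n) = 4 - 3 = 1)
y(T) = -9/4 - T/4 (y(T) = -((4 + 5) + T)/4 = -(9 + T)/4 = -9/4 - T/4)
1/(w(-3, 23) + v(-31, y(-4))) = 1/(1 + (31 - (-9/4 - ¼*(-4)))) = 1/(1 + (31 - (-9/4 + 1))) = 1/(1 + (31 - 1*(-5/4))) = 1/(1 + (31 + 5/4)) = 1/(1 + 129/4) = 1/(133/4) = 4/133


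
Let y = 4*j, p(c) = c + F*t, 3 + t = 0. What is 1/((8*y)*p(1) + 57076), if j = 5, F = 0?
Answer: 1/57236 ≈ 1.7472e-5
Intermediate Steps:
t = -3 (t = -3 + 0 = -3)
p(c) = c (p(c) = c + 0*(-3) = c + 0 = c)
y = 20 (y = 4*5 = 20)
1/((8*y)*p(1) + 57076) = 1/((8*20)*1 + 57076) = 1/(160*1 + 57076) = 1/(160 + 57076) = 1/57236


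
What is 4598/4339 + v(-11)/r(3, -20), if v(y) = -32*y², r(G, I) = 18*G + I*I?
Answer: -7356558/984953 ≈ -7.4689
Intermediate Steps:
r(G, I) = I² + 18*G (r(G, I) = 18*G + I² = I² + 18*G)
4598/4339 + v(-11)/r(3, -20) = 4598/4339 + (-32*(-11)²)/((-20)² + 18*3) = 4598*(1/4339) + (-32*121)/(400 + 54) = 4598/4339 - 3872/454 = 4598/4339 - 3872*1/454 = 4598/4339 - 1936/227 = -7356558/984953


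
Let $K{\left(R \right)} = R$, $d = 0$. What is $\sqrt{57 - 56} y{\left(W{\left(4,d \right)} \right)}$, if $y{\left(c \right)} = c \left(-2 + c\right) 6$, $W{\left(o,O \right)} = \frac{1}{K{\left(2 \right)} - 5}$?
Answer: $\frac{14}{3} \approx 4.6667$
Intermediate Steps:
$W{\left(o,O \right)} = - \frac{1}{3}$ ($W{\left(o,O \right)} = \frac{1}{2 - 5} = \frac{1}{-3} = - \frac{1}{3}$)
$y{\left(c \right)} = 6 c \left(-2 + c\right)$
$\sqrt{57 - 56} y{\left(W{\left(4,d \right)} \right)} = \sqrt{57 - 56} \cdot 6 \left(- \frac{1}{3}\right) \left(-2 - \frac{1}{3}\right) = \sqrt{1} \cdot 6 \left(- \frac{1}{3}\right) \left(- \frac{7}{3}\right) = 1 \cdot \frac{14}{3} = \frac{14}{3}$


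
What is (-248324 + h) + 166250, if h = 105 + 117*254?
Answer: -52251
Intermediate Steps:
h = 29823 (h = 105 + 29718 = 29823)
(-248324 + h) + 166250 = (-248324 + 29823) + 166250 = -218501 + 166250 = -52251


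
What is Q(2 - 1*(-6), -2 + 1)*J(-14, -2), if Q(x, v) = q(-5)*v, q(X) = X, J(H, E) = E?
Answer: -10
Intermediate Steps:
Q(x, v) = -5*v
Q(2 - 1*(-6), -2 + 1)*J(-14, -2) = -5*(-2 + 1)*(-2) = -5*(-1)*(-2) = 5*(-2) = -10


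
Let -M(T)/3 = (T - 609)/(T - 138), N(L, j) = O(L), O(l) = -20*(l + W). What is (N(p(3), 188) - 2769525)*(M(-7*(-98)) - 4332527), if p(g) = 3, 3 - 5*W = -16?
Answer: 6575798462505847/548 ≈ 1.2000e+13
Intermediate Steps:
W = 19/5 (W = ⅗ - ⅕*(-16) = ⅗ + 16/5 = 19/5 ≈ 3.8000)
O(l) = -76 - 20*l (O(l) = -20*(l + 19/5) = -20*(19/5 + l) = -76 - 20*l)
N(L, j) = -76 - 20*L
M(T) = -3*(-609 + T)/(-138 + T) (M(T) = -3*(T - 609)/(T - 138) = -3*(-609 + T)/(-138 + T))
(N(p(3), 188) - 2769525)*(M(-7*(-98)) - 4332527) = ((-76 - 20*3) - 2769525)*(3*(609 - (-7)*(-98))/(-138 - 7*(-98)) - 4332527) = ((-76 - 60) - 2769525)*(3*(609 - 1*686)/(-138 + 686) - 4332527) = (-136 - 2769525)*(3*(609 - 686)/548 - 4332527) = -2769661*(3*(1/548)*(-77) - 4332527) = -2769661*(-231/548 - 4332527) = -2769661*(-2374225027/548) = 6575798462505847/548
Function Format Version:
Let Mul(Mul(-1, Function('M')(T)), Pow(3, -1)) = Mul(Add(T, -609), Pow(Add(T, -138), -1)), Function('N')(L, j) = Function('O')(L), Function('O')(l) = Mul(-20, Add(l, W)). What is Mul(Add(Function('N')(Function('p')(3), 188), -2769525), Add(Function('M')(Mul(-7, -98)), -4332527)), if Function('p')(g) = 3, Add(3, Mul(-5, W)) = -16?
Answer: Rational(6575798462505847, 548) ≈ 1.2000e+13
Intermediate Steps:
W = Rational(19, 5) (W = Add(Rational(3, 5), Mul(Rational(-1, 5), -16)) = Add(Rational(3, 5), Rational(16, 5)) = Rational(19, 5) ≈ 3.8000)
Function('O')(l) = Add(-76, Mul(-20, l)) (Function('O')(l) = Mul(-20, Add(l, Rational(19, 5))) = Mul(-20, Add(Rational(19, 5), l)) = Add(-76, Mul(-20, l)))
Function('N')(L, j) = Add(-76, Mul(-20, L))
Function('M')(T) = Mul(-3, Pow(Add(-138, T), -1), Add(-609, T)) (Function('M')(T) = Mul(-3, Mul(Add(T, -609), Pow(Add(T, -138), -1))) = Mul(-3, Mul(Add(-609, T), Pow(Add(-138, T), -1))) = Mul(-3, Mul(Pow(Add(-138, T), -1), Add(-609, T))) = Mul(-3, Pow(Add(-138, T), -1), Add(-609, T)))
Mul(Add(Function('N')(Function('p')(3), 188), -2769525), Add(Function('M')(Mul(-7, -98)), -4332527)) = Mul(Add(Add(-76, Mul(-20, 3)), -2769525), Add(Mul(3, Pow(Add(-138, Mul(-7, -98)), -1), Add(609, Mul(-1, Mul(-7, -98)))), -4332527)) = Mul(Add(Add(-76, -60), -2769525), Add(Mul(3, Pow(Add(-138, 686), -1), Add(609, Mul(-1, 686))), -4332527)) = Mul(Add(-136, -2769525), Add(Mul(3, Pow(548, -1), Add(609, -686)), -4332527)) = Mul(-2769661, Add(Mul(3, Rational(1, 548), -77), -4332527)) = Mul(-2769661, Add(Rational(-231, 548), -4332527)) = Mul(-2769661, Rational(-2374225027, 548)) = Rational(6575798462505847, 548)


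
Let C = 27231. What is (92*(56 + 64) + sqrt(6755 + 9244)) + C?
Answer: 38271 + sqrt(15999) ≈ 38398.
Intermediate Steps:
(92*(56 + 64) + sqrt(6755 + 9244)) + C = (92*(56 + 64) + sqrt(6755 + 9244)) + 27231 = (92*120 + sqrt(15999)) + 27231 = (11040 + sqrt(15999)) + 27231 = 38271 + sqrt(15999)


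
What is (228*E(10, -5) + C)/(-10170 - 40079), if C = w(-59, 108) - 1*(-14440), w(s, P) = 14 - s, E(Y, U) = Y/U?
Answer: -14057/50249 ≈ -0.27975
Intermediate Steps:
C = 14513 (C = (14 - 1*(-59)) - 1*(-14440) = (14 + 59) + 14440 = 73 + 14440 = 14513)
(228*E(10, -5) + C)/(-10170 - 40079) = (228*(10/(-5)) + 14513)/(-10170 - 40079) = (228*(10*(-⅕)) + 14513)/(-50249) = (228*(-2) + 14513)*(-1/50249) = (-456 + 14513)*(-1/50249) = 14057*(-1/50249) = -14057/50249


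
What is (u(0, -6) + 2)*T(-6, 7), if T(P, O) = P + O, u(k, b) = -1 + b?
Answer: -5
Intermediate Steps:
T(P, O) = O + P
(u(0, -6) + 2)*T(-6, 7) = ((-1 - 6) + 2)*(7 - 6) = (-7 + 2)*1 = -5*1 = -5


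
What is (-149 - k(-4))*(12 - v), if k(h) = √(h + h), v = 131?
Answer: 17731 + 238*I*√2 ≈ 17731.0 + 336.58*I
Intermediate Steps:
k(h) = √2*√h (k(h) = √(2*h) = √2*√h)
(-149 - k(-4))*(12 - v) = (-149 - √2*√(-4))*(12 - 1*131) = (-149 - √2*2*I)*(12 - 131) = (-149 - 2*I*√2)*(-119) = 17731 + 238*I*√2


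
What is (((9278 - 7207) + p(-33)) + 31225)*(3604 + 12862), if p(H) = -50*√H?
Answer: 548251936 - 823300*I*√33 ≈ 5.4825e+8 - 4.7295e+6*I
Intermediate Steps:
(((9278 - 7207) + p(-33)) + 31225)*(3604 + 12862) = (((9278 - 7207) - 50*I*√33) + 31225)*(3604 + 12862) = ((2071 - 50*I*√33) + 31225)*16466 = (33296 - 50*I*√33)*16466 = 548251936 - 823300*I*√33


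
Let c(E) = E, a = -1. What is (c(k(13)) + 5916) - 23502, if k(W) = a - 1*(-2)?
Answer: -17585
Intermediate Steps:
k(W) = 1 (k(W) = -1 - 1*(-2) = -1 + 2 = 1)
(c(k(13)) + 5916) - 23502 = (1 + 5916) - 23502 = 5917 - 23502 = -17585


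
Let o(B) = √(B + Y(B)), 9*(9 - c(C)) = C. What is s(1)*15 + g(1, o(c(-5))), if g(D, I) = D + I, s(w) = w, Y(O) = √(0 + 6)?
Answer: 16 + √(86 + 9*√6)/3 ≈ 19.465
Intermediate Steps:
c(C) = 9 - C/9
Y(O) = √6
o(B) = √(B + √6)
s(1)*15 + g(1, o(c(-5))) = 1*15 + (1 + √((9 - ⅑*(-5)) + √6)) = 15 + (1 + √((9 + 5/9) + √6)) = 15 + (1 + √(86/9 + √6)) = 16 + √(86/9 + √6)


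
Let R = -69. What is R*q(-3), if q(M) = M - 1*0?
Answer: 207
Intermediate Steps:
q(M) = M (q(M) = M + 0 = M)
R*q(-3) = -69*(-3) = 207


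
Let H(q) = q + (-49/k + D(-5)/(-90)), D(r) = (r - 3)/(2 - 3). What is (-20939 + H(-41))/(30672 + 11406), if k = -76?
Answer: -71749699/143906760 ≈ -0.49858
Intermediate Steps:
D(r) = 3 - r (D(r) = (-3 + r)/(-1) = (-3 + r)*(-1) = 3 - r)
H(q) = 1901/3420 + q (H(q) = q + (-49/(-76) + (3 - 1*(-5))/(-90)) = q + (-49*(-1/76) + (3 + 5)*(-1/90)) = q + (49/76 + 8*(-1/90)) = q + (49/76 - 4/45) = q + 1901/3420 = 1901/3420 + q)
(-20939 + H(-41))/(30672 + 11406) = (-20939 + (1901/3420 - 41))/(30672 + 11406) = (-20939 - 138319/3420)/42078 = -71749699/3420*1/42078 = -71749699/143906760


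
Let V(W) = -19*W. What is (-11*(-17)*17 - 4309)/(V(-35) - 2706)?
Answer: 1130/2041 ≈ 0.55365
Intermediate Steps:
(-11*(-17)*17 - 4309)/(V(-35) - 2706) = (-11*(-17)*17 - 4309)/(-19*(-35) - 2706) = (187*17 - 4309)/(665 - 2706) = (3179 - 4309)/(-2041) = -1130*(-1/2041) = 1130/2041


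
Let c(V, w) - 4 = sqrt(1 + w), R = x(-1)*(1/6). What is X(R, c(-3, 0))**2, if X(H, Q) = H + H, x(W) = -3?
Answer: 1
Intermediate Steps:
R = -1/2 (R = -3/6 = -3*1/6 = -1/2 ≈ -0.50000)
c(V, w) = 4 + sqrt(1 + w)
X(H, Q) = 2*H
X(R, c(-3, 0))**2 = (2*(-1/2))**2 = (-1)**2 = 1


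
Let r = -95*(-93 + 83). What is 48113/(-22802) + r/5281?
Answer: -17878681/9262874 ≈ -1.9301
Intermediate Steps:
r = 950 (r = -95*(-10) = 950)
48113/(-22802) + r/5281 = 48113/(-22802) + 950/5281 = 48113*(-1/22802) + 950*(1/5281) = -3701/1754 + 950/5281 = -17878681/9262874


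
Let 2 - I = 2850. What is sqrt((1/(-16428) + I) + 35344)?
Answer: sqrt(1601532861)/222 ≈ 180.27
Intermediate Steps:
I = -2848 (I = 2 - 1*2850 = 2 - 2850 = -2848)
sqrt((1/(-16428) + I) + 35344) = sqrt((1/(-16428) - 2848) + 35344) = sqrt((-1/16428 - 2848) + 35344) = sqrt(-46786945/16428 + 35344) = sqrt(533844287/16428) = sqrt(1601532861)/222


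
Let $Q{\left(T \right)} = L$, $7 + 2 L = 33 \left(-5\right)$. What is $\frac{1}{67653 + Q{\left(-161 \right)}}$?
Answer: $\frac{1}{67567} \approx 1.48 \cdot 10^{-5}$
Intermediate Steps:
$L = -86$ ($L = - \frac{7}{2} + \frac{33 \left(-5\right)}{2} = - \frac{7}{2} + \frac{1}{2} \left(-165\right) = - \frac{7}{2} - \frac{165}{2} = -86$)
$Q{\left(T \right)} = -86$
$\frac{1}{67653 + Q{\left(-161 \right)}} = \frac{1}{67653 - 86} = \frac{1}{67567}$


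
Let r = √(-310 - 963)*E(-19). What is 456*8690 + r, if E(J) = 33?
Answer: 3962640 + 33*I*√1273 ≈ 3.9626e+6 + 1177.4*I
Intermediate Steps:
r = 33*I*√1273 (r = √(-310 - 963)*33 = √(-1273)*33 = (I*√1273)*33 = 33*I*√1273 ≈ 1177.4*I)
456*8690 + r = 456*8690 + 33*I*√1273 = 3962640 + 33*I*√1273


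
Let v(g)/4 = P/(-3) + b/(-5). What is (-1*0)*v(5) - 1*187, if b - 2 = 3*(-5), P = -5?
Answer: -187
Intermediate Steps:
b = -13 (b = 2 + 3*(-5) = 2 - 15 = -13)
v(g) = 256/15 (v(g) = 4*(-5/(-3) - 13/(-5)) = 4*(-5*(-1/3) - 13*(-1/5)) = 4*(5/3 + 13/5) = 4*(64/15) = 256/15)
(-1*0)*v(5) - 1*187 = -1*0*(256/15) - 1*187 = 0*(256/15) - 187 = 0 - 187 = -187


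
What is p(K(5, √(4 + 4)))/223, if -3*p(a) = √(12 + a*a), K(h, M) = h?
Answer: -√37/669 ≈ -0.0090923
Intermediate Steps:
p(a) = -√(12 + a²)/3 (p(a) = -√(12 + a*a)/3 = -√(12 + a²)/3)
p(K(5, √(4 + 4)))/223 = -√(12 + 5²)/3/223 = -√(12 + 25)/3*(1/223) = -√37/3*(1/223) = -√37/669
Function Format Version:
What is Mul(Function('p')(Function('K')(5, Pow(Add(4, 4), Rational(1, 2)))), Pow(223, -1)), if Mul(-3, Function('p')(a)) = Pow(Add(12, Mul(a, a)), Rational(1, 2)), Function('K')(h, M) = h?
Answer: Mul(Rational(-1, 669), Pow(37, Rational(1, 2))) ≈ -0.0090923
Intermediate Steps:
Function('p')(a) = Mul(Rational(-1, 3), Pow(Add(12, Pow(a, 2)), Rational(1, 2))) (Function('p')(a) = Mul(Rational(-1, 3), Pow(Add(12, Mul(a, a)), Rational(1, 2))) = Mul(Rational(-1, 3), Pow(Add(12, Pow(a, 2)), Rational(1, 2))))
Mul(Function('p')(Function('K')(5, Pow(Add(4, 4), Rational(1, 2)))), Pow(223, -1)) = Mul(Mul(Rational(-1, 3), Pow(Add(12, Pow(5, 2)), Rational(1, 2))), Pow(223, -1)) = Mul(Mul(Rational(-1, 3), Pow(Add(12, 25), Rational(1, 2))), Rational(1, 223)) = Mul(Mul(Rational(-1, 3), Pow(37, Rational(1, 2))), Rational(1, 223)) = Mul(Rational(-1, 669), Pow(37, Rational(1, 2)))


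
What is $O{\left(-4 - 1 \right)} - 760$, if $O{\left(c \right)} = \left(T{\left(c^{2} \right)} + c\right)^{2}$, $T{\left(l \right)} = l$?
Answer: $-360$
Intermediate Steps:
$O{\left(c \right)} = \left(c + c^{2}\right)^{2}$ ($O{\left(c \right)} = \left(c^{2} + c\right)^{2} = \left(c + c^{2}\right)^{2}$)
$O{\left(-4 - 1 \right)} - 760 = \left(-4 - 1\right)^{2} \left(1 - 5\right)^{2} - 760 = \left(-5\right)^{2} \left(1 - 5\right)^{2} - 760 = 25 \left(-4\right)^{2} - 760 = 25 \cdot 16 - 760 = 400 - 760 = -360$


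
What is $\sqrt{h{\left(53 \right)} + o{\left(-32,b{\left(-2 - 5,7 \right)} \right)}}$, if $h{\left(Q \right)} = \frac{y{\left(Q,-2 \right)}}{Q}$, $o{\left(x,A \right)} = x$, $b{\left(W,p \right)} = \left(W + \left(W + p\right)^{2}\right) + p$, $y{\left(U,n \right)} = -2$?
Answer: $\frac{i \sqrt{89994}}{53} \approx 5.6602 i$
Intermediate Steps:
$b{\left(W,p \right)} = W + p + \left(W + p\right)^{2}$
$h{\left(Q \right)} = - \frac{2}{Q}$
$\sqrt{h{\left(53 \right)} + o{\left(-32,b{\left(-2 - 5,7 \right)} \right)}} = \sqrt{- \frac{2}{53} - 32} = \sqrt{- \frac{1698}{53}} = \frac{i \sqrt{89994}}{53}$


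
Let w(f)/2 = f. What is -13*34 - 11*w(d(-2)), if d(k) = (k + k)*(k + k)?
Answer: -794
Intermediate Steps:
d(k) = 4*k**2 (d(k) = (2*k)*(2*k) = 4*k**2)
w(f) = 2*f
-13*34 - 11*w(d(-2)) = -13*34 - 22*4*(-2)**2 = -442 - 22*4*4 = -442 - 22*16 = -442 - 11*32 = -442 - 352 = -794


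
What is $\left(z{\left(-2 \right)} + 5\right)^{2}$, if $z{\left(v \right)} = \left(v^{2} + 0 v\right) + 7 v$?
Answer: $25$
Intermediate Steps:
$z{\left(v \right)} = v^{2} + 7 v$ ($z{\left(v \right)} = \left(v^{2} + 0\right) + 7 v = v^{2} + 7 v$)
$\left(z{\left(-2 \right)} + 5\right)^{2} = \left(- 2 \left(7 - 2\right) + 5\right)^{2} = \left(\left(-2\right) 5 + 5\right)^{2} = \left(-10 + 5\right)^{2} = \left(-5\right)^{2} = 25$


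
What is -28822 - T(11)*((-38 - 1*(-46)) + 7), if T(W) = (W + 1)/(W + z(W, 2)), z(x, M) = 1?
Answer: -28837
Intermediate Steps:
T(W) = 1 (T(W) = (W + 1)/(W + 1) = (1 + W)/(1 + W) = 1)
-28822 - T(11)*((-38 - 1*(-46)) + 7) = -28822 - ((-38 - 1*(-46)) + 7) = -28822 - ((-38 + 46) + 7) = -28822 - (8 + 7) = -28822 - 15 = -28837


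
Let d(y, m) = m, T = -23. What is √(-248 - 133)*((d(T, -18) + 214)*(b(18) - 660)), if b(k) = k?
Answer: -125832*I*√381 ≈ -2.4561e+6*I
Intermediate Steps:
√(-248 - 133)*((d(T, -18) + 214)*(b(18) - 660)) = √(-248 - 133)*((-18 + 214)*(18 - 660)) = √(-381)*(196*(-642)) = (I*√381)*(-125832) = -125832*I*√381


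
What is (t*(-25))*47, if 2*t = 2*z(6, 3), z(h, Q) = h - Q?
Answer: -3525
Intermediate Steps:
t = 3 (t = (2*(6 - 1*3))/2 = (2*(6 - 3))/2 = (2*3)/2 = (½)*6 = 3)
(t*(-25))*47 = (3*(-25))*47 = -75*47 = -3525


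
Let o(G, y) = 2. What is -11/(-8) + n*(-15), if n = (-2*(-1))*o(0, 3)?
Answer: -469/8 ≈ -58.625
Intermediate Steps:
n = 4 (n = -2*(-1)*2 = 2*2 = 4)
-11/(-8) + n*(-15) = -11/(-8) + 4*(-15) = -11*(-⅛) - 60 = 11/8 - 60 = -469/8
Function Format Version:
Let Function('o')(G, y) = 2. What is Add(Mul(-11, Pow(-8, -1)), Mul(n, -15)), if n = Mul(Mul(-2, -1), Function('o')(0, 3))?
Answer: Rational(-469, 8) ≈ -58.625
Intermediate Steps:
n = 4 (n = Mul(Mul(-2, -1), 2) = Mul(2, 2) = 4)
Add(Mul(-11, Pow(-8, -1)), Mul(n, -15)) = Add(Mul(-11, Pow(-8, -1)), Mul(4, -15)) = Add(Mul(-11, Rational(-1, 8)), -60) = Add(Rational(11, 8), -60) = Rational(-469, 8)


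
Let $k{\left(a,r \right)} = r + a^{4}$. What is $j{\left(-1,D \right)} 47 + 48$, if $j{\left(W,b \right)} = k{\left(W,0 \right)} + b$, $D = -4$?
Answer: $-93$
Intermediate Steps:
$j{\left(W,b \right)} = b + W^{4}$ ($j{\left(W,b \right)} = \left(0 + W^{4}\right) + b = W^{4} + b = b + W^{4}$)
$j{\left(-1,D \right)} 47 + 48 = \left(-4 + \left(-1\right)^{4}\right) 47 + 48 = \left(-4 + 1\right) 47 + 48 = \left(-3\right) 47 + 48 = -141 + 48 = -93$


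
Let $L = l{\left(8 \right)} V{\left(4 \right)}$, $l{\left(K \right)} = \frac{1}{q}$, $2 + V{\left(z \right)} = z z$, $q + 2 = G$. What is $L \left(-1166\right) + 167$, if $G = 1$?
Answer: $16491$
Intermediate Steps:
$q = -1$ ($q = -2 + 1 = -1$)
$V{\left(z \right)} = -2 + z^{2}$ ($V{\left(z \right)} = -2 + z z = -2 + z^{2}$)
$l{\left(K \right)} = -1$ ($l{\left(K \right)} = \frac{1}{-1} = -1$)
$L = -14$ ($L = - (-2 + 4^{2}) = - (-2 + 16) = \left(-1\right) 14 = -14$)
$L \left(-1166\right) + 167 = \left(-14\right) \left(-1166\right) + 167 = 16324 + 167 = 16491$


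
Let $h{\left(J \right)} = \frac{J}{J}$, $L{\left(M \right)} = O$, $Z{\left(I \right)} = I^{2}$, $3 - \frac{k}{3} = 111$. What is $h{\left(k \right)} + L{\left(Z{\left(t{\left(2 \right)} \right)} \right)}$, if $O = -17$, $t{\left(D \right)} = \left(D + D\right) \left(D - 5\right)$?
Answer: $-16$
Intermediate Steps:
$k = -324$ ($k = 9 - 333 = -324$)
$t{\left(D \right)} = 2 D \left(-5 + D\right)$
$L{\left(M \right)} = -17$
$h{\left(J \right)} = 1$
$h{\left(k \right)} + L{\left(Z{\left(t{\left(2 \right)} \right)} \right)} = 1 - 17 = -16$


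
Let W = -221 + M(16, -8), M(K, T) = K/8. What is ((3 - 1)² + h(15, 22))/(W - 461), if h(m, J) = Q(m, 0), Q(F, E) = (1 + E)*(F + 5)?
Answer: -3/85 ≈ -0.035294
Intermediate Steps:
Q(F, E) = (1 + E)*(5 + F)
h(m, J) = 5 + m (h(m, J) = 5 + m + 5*0 + 0*m = 5 + m + 0 + 0 = 5 + m)
M(K, T) = K/8 (M(K, T) = K*(⅛) = K/8)
W = -219 (W = -221 + (⅛)*16 = -221 + 2 = -219)
((3 - 1)² + h(15, 22))/(W - 461) = ((3 - 1)² + (5 + 15))/(-219 - 461) = (2² + 20)/(-680) = (4 + 20)*(-1/680) = 24*(-1/680) = -3/85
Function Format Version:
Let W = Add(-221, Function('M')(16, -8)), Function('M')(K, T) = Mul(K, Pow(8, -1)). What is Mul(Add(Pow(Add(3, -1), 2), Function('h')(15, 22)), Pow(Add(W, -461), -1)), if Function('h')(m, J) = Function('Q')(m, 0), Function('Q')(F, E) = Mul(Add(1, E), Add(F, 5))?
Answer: Rational(-3, 85) ≈ -0.035294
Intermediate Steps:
Function('Q')(F, E) = Mul(Add(1, E), Add(5, F))
Function('h')(m, J) = Add(5, m) (Function('h')(m, J) = Add(5, m, Mul(5, 0), Mul(0, m)) = Add(5, m, 0, 0) = Add(5, m))
Function('M')(K, T) = Mul(Rational(1, 8), K) (Function('M')(K, T) = Mul(K, Rational(1, 8)) = Mul(Rational(1, 8), K))
W = -219 (W = Add(-221, Mul(Rational(1, 8), 16)) = Add(-221, 2) = -219)
Mul(Add(Pow(Add(3, -1), 2), Function('h')(15, 22)), Pow(Add(W, -461), -1)) = Mul(Add(Pow(Add(3, -1), 2), Add(5, 15)), Pow(Add(-219, -461), -1)) = Mul(Add(Pow(2, 2), 20), Pow(-680, -1)) = Mul(Add(4, 20), Rational(-1, 680)) = Mul(24, Rational(-1, 680)) = Rational(-3, 85)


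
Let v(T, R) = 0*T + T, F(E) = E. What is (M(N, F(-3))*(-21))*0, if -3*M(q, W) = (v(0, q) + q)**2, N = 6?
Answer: 0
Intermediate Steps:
v(T, R) = T (v(T, R) = 0 + T = T)
M(q, W) = -q**2/3 (M(q, W) = -(0 + q)**2/3 = -q**2/3)
(M(N, F(-3))*(-21))*0 = (-1/3*6**2*(-21))*0 = (-1/3*36*(-21))*0 = -12*(-21)*0 = 252*0 = 0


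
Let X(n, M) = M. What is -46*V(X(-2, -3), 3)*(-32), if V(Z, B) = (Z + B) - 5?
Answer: -7360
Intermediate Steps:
V(Z, B) = -5 + B + Z (V(Z, B) = (B + Z) - 5 = -5 + B + Z)
-46*V(X(-2, -3), 3)*(-32) = -46*(-5 + 3 - 3)*(-32) = -46*(-5)*(-32) = 230*(-32) = -7360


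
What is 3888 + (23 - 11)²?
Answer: 4032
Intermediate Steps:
3888 + (23 - 11)² = 3888 + 12² = 3888 + 144 = 4032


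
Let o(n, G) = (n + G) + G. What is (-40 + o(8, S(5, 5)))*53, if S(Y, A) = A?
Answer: -1166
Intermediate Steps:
o(n, G) = n + 2*G (o(n, G) = (G + n) + G = n + 2*G)
(-40 + o(8, S(5, 5)))*53 = (-40 + (8 + 2*5))*53 = (-40 + (8 + 10))*53 = (-40 + 18)*53 = -22*53 = -1166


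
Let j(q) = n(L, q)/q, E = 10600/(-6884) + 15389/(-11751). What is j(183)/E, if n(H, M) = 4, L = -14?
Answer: -26964628/3515101759 ≈ -0.0076711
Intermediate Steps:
E = -57624619/20223471 (E = 10600*(-1/6884) + 15389*(-1/11751) = -2650/1721 - 15389/11751 = -57624619/20223471 ≈ -2.8494)
j(q) = 4/q
j(183)/E = (4/183)/(-57624619/20223471) = (4*(1/183))*(-20223471/57624619) = (4/183)*(-20223471/57624619) = -26964628/3515101759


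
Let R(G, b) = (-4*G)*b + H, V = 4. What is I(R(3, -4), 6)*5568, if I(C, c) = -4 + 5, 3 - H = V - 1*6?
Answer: 5568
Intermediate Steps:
H = 5 (H = 3 - (4 - 1*6) = 3 - (4 - 6) = 3 - 1*(-2) = 3 + 2 = 5)
R(G, b) = 5 - 4*G*b (R(G, b) = (-4*G)*b + 5 = -4*G*b + 5 = 5 - 4*G*b)
I(C, c) = 1
I(R(3, -4), 6)*5568 = 1*5568 = 5568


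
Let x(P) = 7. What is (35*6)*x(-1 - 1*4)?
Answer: 1470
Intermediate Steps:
(35*6)*x(-1 - 1*4) = (35*6)*7 = 210*7 = 1470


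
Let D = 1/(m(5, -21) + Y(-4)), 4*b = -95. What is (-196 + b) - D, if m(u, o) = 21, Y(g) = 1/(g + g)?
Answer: -146825/668 ≈ -219.80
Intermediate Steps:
b = -95/4 (b = (¼)*(-95) = -95/4 ≈ -23.750)
Y(g) = 1/(2*g)
D = 8/167 (D = 1/(21 + (½)/(-4)) = 1/(21 + (½)*(-¼)) = 1/(21 - ⅛) = 1/(167/8) = 8/167 ≈ 0.047904)
(-196 + b) - D = (-196 - 95/4) - 1*8/167 = -879/4 - 8/167 = -146825/668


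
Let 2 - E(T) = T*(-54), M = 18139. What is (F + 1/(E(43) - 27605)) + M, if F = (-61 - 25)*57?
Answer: 334644596/25281 ≈ 13237.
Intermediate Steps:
E(T) = 2 + 54*T (E(T) = 2 - T*(-54) = 2 - (-54)*T = 2 + 54*T)
F = -4902 (F = -86*57 = -4902)
(F + 1/(E(43) - 27605)) + M = (-4902 + 1/((2 + 54*43) - 27605)) + 18139 = (-4902 + 1/((2 + 2322) - 27605)) + 18139 = (-4902 + 1/(2324 - 27605)) + 18139 = (-4902 + 1/(-25281)) + 18139 = (-4902 - 1/25281) + 18139 = -123927463/25281 + 18139 = 334644596/25281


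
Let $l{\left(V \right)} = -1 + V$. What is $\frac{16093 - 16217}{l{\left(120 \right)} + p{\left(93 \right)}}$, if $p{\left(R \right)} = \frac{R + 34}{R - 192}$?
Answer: $- \frac{6138}{5827} \approx -1.0534$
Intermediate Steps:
$p{\left(R \right)} = \frac{34 + R}{-192 + R}$
$\frac{16093 - 16217}{l{\left(120 \right)} + p{\left(93 \right)}} = \frac{16093 - 16217}{\left(-1 + 120\right) + \frac{34 + 93}{-192 + 93}} = - \frac{124}{119 + \frac{1}{-99} \cdot 127} = - \frac{124}{119 - \frac{127}{99}} = - \frac{124}{\frac{11654}{99}} = \left(-124\right) \frac{99}{11654} = - \frac{6138}{5827}$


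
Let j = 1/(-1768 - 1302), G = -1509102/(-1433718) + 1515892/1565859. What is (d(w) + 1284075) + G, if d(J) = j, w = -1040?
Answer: 491669575404252383551/382897262091630 ≈ 1.2841e+6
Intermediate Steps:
G = 252022366393/124722235209 (G = -1509102*(-1/1433718) + 1515892*(1/1565859) = 83839/79651 + 1515892/1565859 = 252022366393/124722235209 ≈ 2.0207)
j = -1/3070 (j = 1/(-3070) = -1/3070 ≈ -0.00032573)
d(J) = -1/3070
(d(w) + 1284075) + G = (-1/3070 + 1284075) + 252022366393/124722235209 = 3942110249/3070 + 252022366393/124722235209 = 491669575404252383551/382897262091630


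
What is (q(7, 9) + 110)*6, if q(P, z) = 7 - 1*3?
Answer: 684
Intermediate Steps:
q(P, z) = 4 (q(P, z) = 7 - 3 = 4)
(q(7, 9) + 110)*6 = (4 + 110)*6 = 114*6 = 684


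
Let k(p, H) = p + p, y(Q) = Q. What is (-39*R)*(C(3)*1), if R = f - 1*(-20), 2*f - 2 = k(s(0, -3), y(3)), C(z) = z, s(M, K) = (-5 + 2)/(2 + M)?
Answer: -4563/2 ≈ -2281.5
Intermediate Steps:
s(M, K) = -3/(2 + M)
k(p, H) = 2*p
f = -½ (f = 1 + (2*(-3/(2 + 0)))/2 = 1 + (2*(-3/2))/2 = 1 + (½)*(-3) = 1 - 3/2 = -½ ≈ -0.50000)
R = 39/2 (R = -½ - 1*(-20) = -½ + 20 = 39/2 ≈ 19.500)
(-39*R)*(C(3)*1) = (-39*39/2)*(3*1) = -1521/2*3 = -4563/2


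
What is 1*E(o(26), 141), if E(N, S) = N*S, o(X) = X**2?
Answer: 95316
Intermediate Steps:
1*E(o(26), 141) = 1*(26**2*141) = 1*(676*141) = 1*95316 = 95316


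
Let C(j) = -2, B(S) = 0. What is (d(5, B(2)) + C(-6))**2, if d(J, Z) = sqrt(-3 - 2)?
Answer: (2 - I*sqrt(5))**2 ≈ -1.0 - 8.9443*I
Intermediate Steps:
d(J, Z) = I*sqrt(5) (d(J, Z) = sqrt(-5) = I*sqrt(5))
(d(5, B(2)) + C(-6))**2 = (I*sqrt(5) - 2)**2 = (-2 + I*sqrt(5))**2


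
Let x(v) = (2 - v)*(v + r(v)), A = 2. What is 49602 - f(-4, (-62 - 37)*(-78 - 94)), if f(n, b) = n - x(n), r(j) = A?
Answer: 49594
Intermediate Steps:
r(j) = 2
x(v) = (2 + v)*(2 - v) (x(v) = (2 - v)*(v + 2) = (2 - v)*(2 + v) = (2 + v)*(2 - v))
f(n, b) = -4 + n + n**2 (f(n, b) = n - (4 - n**2) = n + (-4 + n**2) = -4 + n + n**2)
49602 - f(-4, (-62 - 37)*(-78 - 94)) = 49602 - (-4 - 4 + (-4)**2) = 49602 - (-4 - 4 + 16) = 49602 - 1*8 = 49602 - 8 = 49594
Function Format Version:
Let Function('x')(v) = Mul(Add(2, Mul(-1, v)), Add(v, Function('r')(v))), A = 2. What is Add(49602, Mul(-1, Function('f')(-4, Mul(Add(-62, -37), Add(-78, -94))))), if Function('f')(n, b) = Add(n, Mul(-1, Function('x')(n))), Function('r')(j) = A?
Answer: 49594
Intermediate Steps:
Function('r')(j) = 2
Function('x')(v) = Mul(Add(2, v), Add(2, Mul(-1, v))) (Function('x')(v) = Mul(Add(2, Mul(-1, v)), Add(v, 2)) = Mul(Add(2, Mul(-1, v)), Add(2, v)) = Mul(Add(2, v), Add(2, Mul(-1, v))))
Function('f')(n, b) = Add(-4, n, Pow(n, 2)) (Function('f')(n, b) = Add(n, Mul(-1, Add(4, Mul(-1, Pow(n, 2))))) = Add(n, Add(-4, Pow(n, 2))) = Add(-4, n, Pow(n, 2)))
Add(49602, Mul(-1, Function('f')(-4, Mul(Add(-62, -37), Add(-78, -94))))) = Add(49602, Mul(-1, Add(-4, -4, Pow(-4, 2)))) = Add(49602, Mul(-1, Add(-4, -4, 16))) = Add(49602, Mul(-1, 8)) = Add(49602, -8) = 49594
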